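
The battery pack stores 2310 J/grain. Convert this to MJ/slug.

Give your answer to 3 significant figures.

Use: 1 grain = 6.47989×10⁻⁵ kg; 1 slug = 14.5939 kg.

2310 J/grain ÷ 6.47989×10⁻⁵ kg/grain = 3.56488×10⁷ J/kg
3.56488×10⁷ J/kg ÷ 1000000 J/MJ × 14.5939 kg/slug = 520.255 MJ/slug

520 MJ/slug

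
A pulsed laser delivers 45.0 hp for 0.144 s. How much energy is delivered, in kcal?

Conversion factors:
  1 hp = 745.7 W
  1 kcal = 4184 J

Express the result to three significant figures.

45.0 hp × 745.7 = 33556.5 W
E = P × t = 33556.5 W × 0.144 s = 4832.14 J
4832.14 J ÷ (4184 J/kcal) = 1.15491 kcal

1.15 kcal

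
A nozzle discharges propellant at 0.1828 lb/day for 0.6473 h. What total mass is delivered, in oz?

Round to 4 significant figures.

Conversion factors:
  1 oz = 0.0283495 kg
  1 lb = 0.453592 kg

0.07888 oz

0.1828 lb/day → 9.59683×10⁻⁷ kg/s
0.6473 h → 2330.28 s
m = ṁ × t = 9.59683×10⁻⁷ × 2330.28 = 0.00223633 kg
In oz: 0.00223633 / 0.0283495 = 0.0788843 oz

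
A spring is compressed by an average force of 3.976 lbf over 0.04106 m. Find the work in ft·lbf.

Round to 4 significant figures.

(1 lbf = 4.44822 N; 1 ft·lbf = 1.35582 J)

0.5356 ft·lbf

3.976 lbf × 4.44822 = 17.6861 N
W = F × d = 17.6861 N × 0.04106 m = 0.726191 J
0.726191 J ÷ (1.35582 J/ft·lbf) = 0.53561 ft·lbf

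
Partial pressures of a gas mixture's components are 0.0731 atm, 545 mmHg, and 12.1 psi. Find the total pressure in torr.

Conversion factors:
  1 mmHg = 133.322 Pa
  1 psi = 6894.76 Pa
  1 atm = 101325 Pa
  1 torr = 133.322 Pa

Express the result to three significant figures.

1230 torr

0.0731 atm × 101325 = 7406.86 Pa
545 mmHg × 133.322 = 72660.5 Pa
12.1 psi × 6894.76 = 83426.6 Pa
Combined: 7406.86 + 72660.5 + 83426.6 = 163494 Pa
In torr: 163494 / 133.322 = 1226.31 torr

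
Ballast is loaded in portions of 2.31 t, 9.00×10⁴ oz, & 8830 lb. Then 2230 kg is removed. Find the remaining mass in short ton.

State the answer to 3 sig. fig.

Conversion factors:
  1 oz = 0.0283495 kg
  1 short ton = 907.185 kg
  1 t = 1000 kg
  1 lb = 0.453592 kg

2.31 t × 1000 → 2310 kg
9.00×10⁴ oz × 0.0283495 → 2551.46 kg
8830 lb × 0.453592 → 4005.22 kg
2230 kg (already kg)
Result: 2310 + 2551.46 + 4005.22 − 2230 = 6636.68 kg
In short ton: 6636.68 / 907.185 = 7.31569 short ton

7.32 short ton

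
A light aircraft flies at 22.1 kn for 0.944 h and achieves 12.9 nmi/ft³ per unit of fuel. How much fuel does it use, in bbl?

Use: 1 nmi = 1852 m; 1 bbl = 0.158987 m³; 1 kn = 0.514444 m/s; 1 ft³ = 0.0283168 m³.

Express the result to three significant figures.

0.288 bbl

22.1 kn → 11.3692 m/s
0.944 h → 3398.4 s
d = v × t = 11.3692 × 3398.4 = 38637.1 m
12.9 nmi/ft³ → 843697 m/m³
V = d / (distance per unit fuel) = 38637.1 / 843697 = 0.045795 m³
In bbl: 0.045795 / 0.158987 = 0.288042 bbl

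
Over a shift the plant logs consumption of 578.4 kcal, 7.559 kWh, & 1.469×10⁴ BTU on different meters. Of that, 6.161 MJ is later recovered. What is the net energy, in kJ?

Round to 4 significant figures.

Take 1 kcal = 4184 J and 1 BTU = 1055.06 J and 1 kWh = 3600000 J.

3.897×10⁴ kJ

578.4 kcal × 4184 = 2.42003×10⁶ J
7.559 kWh × 3600000 = 2.72124×10⁷ J
1.469×10⁴ BTU × 1055.06 = 1.54988×10⁷ J
6.161 MJ × 1000000 = 6.161×10⁶ J
Result: 2.42003×10⁶ + 2.72124×10⁷ + 1.54988×10⁷ − 6.161×10⁶ = 3.89702×10⁷ J
In kJ: 3.89702×10⁷ / 1000 = 38970.2 kJ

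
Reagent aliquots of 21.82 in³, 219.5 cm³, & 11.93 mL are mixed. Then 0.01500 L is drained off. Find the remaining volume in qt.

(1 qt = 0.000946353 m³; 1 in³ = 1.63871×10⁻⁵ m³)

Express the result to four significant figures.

0.6065 qt

21.82 in³ × 1.63871×10⁻⁵ = 3.57567×10⁻⁴ m³
219.5 cm³ × 10⁻⁶ = 2.195×10⁻⁴ m³
11.93 mL × 10⁻⁶ = 1.193×10⁻⁵ m³
0.01500 L × 0.001 = 1.5×10⁻⁵ m³
Result: 3.57567×10⁻⁴ + 2.195×10⁻⁴ + 1.193×10⁻⁵ − 1.5×10⁻⁵ = 5.73997×10⁻⁴ m³
In qt: 5.73997×10⁻⁴ / 0.000946353 = 0.606536 qt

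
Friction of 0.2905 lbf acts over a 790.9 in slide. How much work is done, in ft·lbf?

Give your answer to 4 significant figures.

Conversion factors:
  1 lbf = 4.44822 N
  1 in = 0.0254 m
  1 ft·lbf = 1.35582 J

19.15 ft·lbf

0.2905 lbf × 4.44822 = 1.29221 N
790.9 in × 0.0254 = 20.0889 m
W = F × d = 1.29221 N × 20.0889 m = 25.9591 J
25.9591 J ÷ (1.35582 J/ft·lbf) = 19.1464 ft·lbf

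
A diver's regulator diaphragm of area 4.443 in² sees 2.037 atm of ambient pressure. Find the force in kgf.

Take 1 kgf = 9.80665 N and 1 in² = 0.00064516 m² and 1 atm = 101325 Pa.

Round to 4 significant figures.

2.037 atm × 101325 → 206399 Pa
4.443 in² × 0.00064516 → 0.00286645 m²
F = P × A = 206399 Pa × 0.00286645 m² = 591.632 N
591.632 N ÷ (9.80665 N/kgf) = 60.3297 kgf

60.33 kgf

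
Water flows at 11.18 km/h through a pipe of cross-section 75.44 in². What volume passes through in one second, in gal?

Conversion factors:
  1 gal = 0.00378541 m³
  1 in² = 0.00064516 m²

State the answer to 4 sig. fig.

39.93 gal

11.18 km/h × (1/3.6) → 3.10556 m/s
75.44 in² × 0.00064516 → 0.0486709 m²
V = v × A × t = 3.10556 m/s × 0.0486709 m² × 1 s = 0.15115 m³
0.15115 m³ ÷ (0.00378541 m³/gal) = 39.9296 gal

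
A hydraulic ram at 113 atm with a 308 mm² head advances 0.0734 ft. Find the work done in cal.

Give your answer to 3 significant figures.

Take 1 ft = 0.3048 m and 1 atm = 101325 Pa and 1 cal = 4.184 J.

113 atm → 1.14497×10⁷ Pa
308 mm² → 3.08×10⁻⁴ m²
F = P × A = 1.14497×10⁷ × 3.08×10⁻⁴ = 3526.51 N
0.0734 ft → 0.0223723 m
W = F × d = 3526.51 × 0.0223723 = 78.8961 J
In cal: 78.8961 / 4.184 = 18.8566 cal

18.9 cal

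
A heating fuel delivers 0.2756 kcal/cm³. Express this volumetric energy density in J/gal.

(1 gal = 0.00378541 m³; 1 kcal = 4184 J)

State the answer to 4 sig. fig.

0.2756 kcal/cm³ × 4184 J/kcal ÷ 10⁻⁶ m³/cm³ = 1.15311×10⁹ J/m³
1.15311×10⁹ J/m³ × 0.00378541 m³/gal = 4.36499×10⁶ J/gal

4.365×10⁶ J/gal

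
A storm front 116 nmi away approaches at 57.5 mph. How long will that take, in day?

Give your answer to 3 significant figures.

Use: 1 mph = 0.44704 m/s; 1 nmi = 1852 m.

0.0967 day

116 nmi × 1852 = 214832 m
57.5 mph × 0.44704 = 25.7048 m/s
t = d / v = 214832 m / 25.7048 m/s = 8357.66 s
8357.66 s ÷ (86400 s/day) = 0.0967322 day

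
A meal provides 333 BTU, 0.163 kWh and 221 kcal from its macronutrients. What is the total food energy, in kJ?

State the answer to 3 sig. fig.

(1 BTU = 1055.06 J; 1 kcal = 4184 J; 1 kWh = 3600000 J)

1860 kJ

333 BTU × 1055.06 = 351335 J
0.163 kWh × 3600000 = 586800 J
221 kcal × 4184 = 924664 J
Total: 351335 + 586800 + 924664 = 1.8628×10⁶ J
In kJ: 1.8628×10⁶ / 1000 = 1862.8 kJ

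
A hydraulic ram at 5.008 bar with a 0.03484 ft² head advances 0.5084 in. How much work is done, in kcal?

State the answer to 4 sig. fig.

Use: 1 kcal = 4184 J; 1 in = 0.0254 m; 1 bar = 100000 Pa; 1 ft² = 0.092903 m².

0.005003 kcal

5.008 bar → 500800 Pa
0.03484 ft² → 0.00323674 m²
F = P × A = 500800 × 0.00323674 = 1620.96 N
0.5084 in → 0.0129134 m
W = F × d = 1620.96 × 0.0129134 = 20.9321 J
In kcal: 20.9321 / 4184 = 0.00500289 kcal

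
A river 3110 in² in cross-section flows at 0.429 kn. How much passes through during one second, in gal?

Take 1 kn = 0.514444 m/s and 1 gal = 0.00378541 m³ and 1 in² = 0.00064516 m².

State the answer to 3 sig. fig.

117 gal

0.429 kn × 0.514444 → 0.220696 m/s
3110 in² × 0.00064516 → 2.00645 m²
V = v × A × t = 0.220696 m/s × 2.00645 m² × 1 s = 0.442815 m³
0.442815 m³ ÷ (0.00378541 m³/gal) = 116.979 gal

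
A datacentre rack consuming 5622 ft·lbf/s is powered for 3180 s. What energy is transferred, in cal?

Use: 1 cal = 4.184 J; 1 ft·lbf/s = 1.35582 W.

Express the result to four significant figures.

5622 ft·lbf/s × 1.35582 = 7622.42 W
E = P × t = 7622.42 W × 3180 s = 2.42393×10⁷ J
2.42393×10⁷ J ÷ (4.184 J/cal) = 5.79333×10⁶ cal

5.793×10⁶ cal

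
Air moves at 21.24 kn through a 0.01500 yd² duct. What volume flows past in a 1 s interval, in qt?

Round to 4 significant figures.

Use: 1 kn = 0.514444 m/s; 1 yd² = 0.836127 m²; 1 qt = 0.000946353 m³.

21.24 kn × 0.514444 = 10.9268 m/s
0.01500 yd² × 0.836127 = 0.0125419 m²
V = v × A × t = 10.9268 m/s × 0.0125419 m² × 1 s = 0.137043 m³
0.137043 m³ ÷ (0.000946353 m³/qt) = 144.812 qt

144.8 qt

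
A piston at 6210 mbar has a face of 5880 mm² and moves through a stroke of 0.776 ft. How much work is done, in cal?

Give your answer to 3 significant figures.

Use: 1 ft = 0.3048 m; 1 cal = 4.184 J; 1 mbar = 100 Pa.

6210 mbar → 621000 Pa
5880 mm² → 0.00588 m²
F = P × A = 621000 × 0.00588 = 3651.48 N
0.776 ft → 0.236525 m
W = F × d = 3651.48 × 0.236525 = 863.666 J
In cal: 863.666 / 4.184 = 206.421 cal

206 cal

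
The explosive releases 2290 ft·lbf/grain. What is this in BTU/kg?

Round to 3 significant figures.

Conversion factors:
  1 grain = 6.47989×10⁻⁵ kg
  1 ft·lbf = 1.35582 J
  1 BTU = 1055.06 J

4.54×10⁴ BTU/kg

2290 ft·lbf/grain × 1.35582 J/ft·lbf ÷ 6.47989×10⁻⁵ kg/grain = 4.79148×10⁷ J/kg
4.79148×10⁷ J/kg ÷ 1055.06 J/BTU = 45414.3 BTU/kg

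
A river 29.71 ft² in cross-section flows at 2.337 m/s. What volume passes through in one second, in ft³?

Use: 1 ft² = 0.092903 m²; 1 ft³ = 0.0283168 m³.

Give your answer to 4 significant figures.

227.8 ft³

29.71 ft² × 0.092903 → 2.76015 m²
V = v × A × t = 2.337 m/s × 2.76015 m² × 1 s = 6.45047 m³
6.45047 m³ ÷ (0.0283168 m³/ft³) = 227.797 ft³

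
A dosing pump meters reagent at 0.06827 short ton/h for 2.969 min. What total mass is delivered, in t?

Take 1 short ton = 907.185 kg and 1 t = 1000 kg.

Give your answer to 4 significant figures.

0.003065 t

0.06827 short ton/h → 0.0172038 kg/s
2.969 min → 178.14 s
m = ṁ × t = 0.0172038 × 178.14 = 3.06468 kg
In t: 3.06468 / 1000 = 0.00306468 t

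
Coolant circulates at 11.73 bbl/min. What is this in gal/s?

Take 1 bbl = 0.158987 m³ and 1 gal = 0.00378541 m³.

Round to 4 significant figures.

11.73 bbl/min × 0.158987 m³/bbl ÷ 60 s/min = 0.031082 m³/s
0.031082 m³/s ÷ 0.00378541 m³/gal = 8.211 gal/s

8.211 gal/s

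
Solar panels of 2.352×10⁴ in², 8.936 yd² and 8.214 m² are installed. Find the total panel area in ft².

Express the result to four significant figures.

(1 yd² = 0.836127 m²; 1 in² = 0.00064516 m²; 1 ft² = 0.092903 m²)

332.2 ft²

2.352×10⁴ in² × 0.00064516 → 15.1742 m²
8.936 yd² × 0.836127 → 7.47163 m²
8.214 m² (already m²)
Total: 15.1742 + 7.47163 + 8.214 = 30.8598 m²
In ft²: 30.8598 / 0.092903 = 332.172 ft²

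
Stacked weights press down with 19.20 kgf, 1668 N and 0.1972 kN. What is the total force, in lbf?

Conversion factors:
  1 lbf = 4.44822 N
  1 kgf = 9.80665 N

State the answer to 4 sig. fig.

19.20 kgf × 9.80665 = 188.288 N
1668 N (already N)
0.1972 kN × 1000 = 197.2 N
Combined: 188.288 + 1668 + 197.2 = 2053.49 N
In lbf: 2053.49 / 4.44822 = 461.643 lbf

461.6 lbf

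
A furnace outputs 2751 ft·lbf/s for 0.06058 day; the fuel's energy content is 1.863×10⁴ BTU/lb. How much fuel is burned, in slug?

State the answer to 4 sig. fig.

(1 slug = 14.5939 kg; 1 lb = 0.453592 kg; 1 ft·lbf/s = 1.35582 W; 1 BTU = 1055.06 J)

2751 ft·lbf/s → 3729.86 W
0.06058 day → 5234.11 s
E = P × t = 3729.86 × 5234.11 = 1.95225×10⁷ J
1.863×10⁴ BTU/lb → 4.33336×10⁷ J/kg
m = E / e_s = 1.95225×10⁷ / 4.33336×10⁷ = 0.450516 kg
In slug: 0.450516 / 14.5939 = 0.0308702 slug

0.03087 slug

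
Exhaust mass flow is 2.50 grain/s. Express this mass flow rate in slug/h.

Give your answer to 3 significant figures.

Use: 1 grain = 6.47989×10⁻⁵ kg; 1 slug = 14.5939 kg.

2.50 grain/s × 6.47989×10⁻⁵ kg/grain = 1.61997×10⁻⁴ kg/s
1.61997×10⁻⁴ kg/s ÷ 14.5939 kg/slug × 3600 s/h = 0.0399612 slug/h

0.0400 slug/h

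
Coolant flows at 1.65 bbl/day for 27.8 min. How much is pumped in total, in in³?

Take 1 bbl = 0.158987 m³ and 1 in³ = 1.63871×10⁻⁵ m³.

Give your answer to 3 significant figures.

1.65 bbl/day → 3.03621×10⁻⁶ m³/s
27.8 min → 1668 s
V = Q × t = 3.03621×10⁻⁶ × 1668 = 0.0050644 m³
In in³: 0.0050644 / 1.63871×10⁻⁵ = 309.048 in³

309 in³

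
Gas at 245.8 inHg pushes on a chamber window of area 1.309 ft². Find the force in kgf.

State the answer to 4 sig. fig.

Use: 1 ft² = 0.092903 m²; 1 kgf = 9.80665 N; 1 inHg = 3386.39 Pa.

245.8 inHg × 3386.39 → 832375 Pa
1.309 ft² × 0.092903 → 0.12161 m²
F = P × A = 832375 Pa × 0.12161 m² = 101225 N
101225 N ÷ (9.80665 N/kgf) = 10322.1 kgf

1.032×10⁴ kgf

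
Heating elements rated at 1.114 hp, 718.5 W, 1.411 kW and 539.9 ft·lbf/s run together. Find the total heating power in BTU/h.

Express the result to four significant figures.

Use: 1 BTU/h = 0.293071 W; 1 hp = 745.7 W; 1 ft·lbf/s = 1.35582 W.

1.114 hp × 745.7 → 830.71 W
718.5 W (already W)
1.411 kW × 1000 → 1411 W
539.9 ft·lbf/s × 1.35582 → 732.007 W
Combined: 830.71 + 718.5 + 1411 + 732.007 = 3692.22 W
In BTU/h: 3692.22 / 0.293071 = 12598.4 BTU/h

1.260×10⁴ BTU/h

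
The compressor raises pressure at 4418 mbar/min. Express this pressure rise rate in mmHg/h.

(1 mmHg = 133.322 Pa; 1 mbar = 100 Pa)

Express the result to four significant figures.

4418 mbar/min × 100 Pa/mbar ÷ 60 s/min = 7363.33 Pa/s
7363.33 Pa/s ÷ 133.322 Pa/mmHg × 3600 s/h = 198827 mmHg/h

1.988×10⁵ mmHg/h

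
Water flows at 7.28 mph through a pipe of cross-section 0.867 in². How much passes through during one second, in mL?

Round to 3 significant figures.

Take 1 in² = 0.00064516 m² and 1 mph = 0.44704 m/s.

1820 mL

7.28 mph × 0.44704 → 3.25445 m/s
0.867 in² × 0.00064516 → 5.59354×10⁻⁴ m²
V = v × A × t = 3.25445 m/s × 5.59354×10⁻⁴ m² × 1 s = 0.00182039 m³
0.00182039 m³ ÷ (10⁻⁶ m³/mL) = 1820.39 mL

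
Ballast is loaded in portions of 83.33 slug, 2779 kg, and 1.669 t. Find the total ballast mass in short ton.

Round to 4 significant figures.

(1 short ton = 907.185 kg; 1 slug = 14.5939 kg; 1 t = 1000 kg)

83.33 slug × 14.5939 → 1216.11 kg
2779 kg (already kg)
1.669 t × 1000 → 1669 kg
Combined: 1216.11 + 2779 + 1669 = 5664.11 kg
In short ton: 5664.11 / 907.185 = 6.24361 short ton

6.244 short ton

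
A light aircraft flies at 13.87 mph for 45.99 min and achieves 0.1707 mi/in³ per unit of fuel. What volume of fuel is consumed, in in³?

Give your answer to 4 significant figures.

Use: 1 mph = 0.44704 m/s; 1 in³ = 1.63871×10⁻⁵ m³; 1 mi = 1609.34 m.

62.28 in³

13.87 mph → 6.20044 m/s
45.99 min → 2759.4 s
d = v × t = 6.20044 × 2759.4 = 17109.5 m
0.1707 mi/in³ → 1.67641×10⁷ m/m³
V = d / (distance per unit fuel) = 17109.5 / 1.67641×10⁷ = 0.0010206 m³
In in³: 0.0010206 / 1.63871×10⁻⁵ = 62.2807 in³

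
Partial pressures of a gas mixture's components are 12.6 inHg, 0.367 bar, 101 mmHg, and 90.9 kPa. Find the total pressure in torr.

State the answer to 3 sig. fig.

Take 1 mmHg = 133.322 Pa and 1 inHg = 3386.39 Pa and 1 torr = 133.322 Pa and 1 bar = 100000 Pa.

12.6 inHg × 3386.39 = 42668.5 Pa
0.367 bar × 100000 = 36700 Pa
101 mmHg × 133.322 = 13465.5 Pa
90.9 kPa × 1000 = 90900 Pa
Sum: 42668.5 + 36700 + 13465.5 + 90900 = 183734 Pa
In torr: 183734 / 133.322 = 1378.12 torr

1380 torr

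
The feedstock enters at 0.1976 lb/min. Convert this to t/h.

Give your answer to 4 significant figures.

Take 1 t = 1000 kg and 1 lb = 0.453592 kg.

0.005378 t/h

0.1976 lb/min × 0.453592 kg/lb ÷ 60 s/min = 0.00149383 kg/s
0.00149383 kg/s ÷ 1000 kg/t × 3600 s/h = 0.00537779 t/h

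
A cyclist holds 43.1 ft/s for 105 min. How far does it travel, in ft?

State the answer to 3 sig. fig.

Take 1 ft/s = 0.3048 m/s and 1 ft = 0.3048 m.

43.1 ft/s × 0.3048 = 13.1369 m/s
105 min × 60 = 6300 s
d = v × t = 13.1369 m/s × 6300 s = 82762.5 m
82762.5 m ÷ (0.3048 m/ft) = 271531 ft

2.72×10⁵ ft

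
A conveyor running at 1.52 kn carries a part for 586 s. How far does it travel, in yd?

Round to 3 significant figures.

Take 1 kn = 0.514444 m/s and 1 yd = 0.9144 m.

1.52 kn × 0.514444 → 0.781955 m/s
d = v × t = 0.781955 m/s × 586 s = 458.226 m
458.226 m ÷ (0.9144 m/yd) = 501.122 yd

501 yd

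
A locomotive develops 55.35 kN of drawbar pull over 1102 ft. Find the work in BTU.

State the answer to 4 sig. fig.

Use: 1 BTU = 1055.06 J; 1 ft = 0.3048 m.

1.762×10⁴ BTU

55.35 kN × 1000 → 55350 N
1102 ft × 0.3048 → 335.89 m
W = F × d = 55350 N × 335.89 m = 1.85915×10⁷ J
1.85915×10⁷ J ÷ (1055.06 J/BTU) = 17621.3 BTU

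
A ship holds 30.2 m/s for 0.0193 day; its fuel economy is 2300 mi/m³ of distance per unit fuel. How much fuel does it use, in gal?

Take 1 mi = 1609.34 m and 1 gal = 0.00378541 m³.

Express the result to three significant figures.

3.59 gal

0.0193 day → 1667.52 s
d = v × t = 30.2 × 1667.52 = 50359.1 m
2300 mi/m³ → 3.70148×10⁶ m/m³
V = d / (distance per unit fuel) = 50359.1 / 3.70148×10⁶ = 0.0136051 m³
In gal: 0.0136051 / 0.00378541 = 3.59409 gal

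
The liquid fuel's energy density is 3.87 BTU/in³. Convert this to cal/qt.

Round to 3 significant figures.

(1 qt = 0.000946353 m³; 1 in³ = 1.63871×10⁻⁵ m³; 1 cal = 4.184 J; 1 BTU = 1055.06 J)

3.87 BTU/in³ × 1055.06 J/BTU ÷ 1.63871×10⁻⁵ m³/in³ = 2.49164×10⁸ J/m³
2.49164×10⁸ J/m³ ÷ 4.184 J/cal × 0.000946353 m³/qt = 56356.9 cal/qt

5.64×10⁴ cal/qt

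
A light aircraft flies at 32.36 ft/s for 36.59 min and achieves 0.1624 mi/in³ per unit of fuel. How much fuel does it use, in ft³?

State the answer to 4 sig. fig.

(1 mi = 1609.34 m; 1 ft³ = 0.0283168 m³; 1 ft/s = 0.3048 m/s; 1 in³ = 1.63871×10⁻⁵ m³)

0.04795 ft³

32.36 ft/s → 9.86333 m/s
36.59 min → 2195.4 s
d = v × t = 9.86333 × 2195.4 = 21654 m
0.1624 mi/in³ → 1.59489×10⁷ m/m³
V = d / (distance per unit fuel) = 21654 / 1.59489×10⁷ = 0.00135771 m³
In ft³: 0.00135771 / 0.0283168 = 0.0479472 ft³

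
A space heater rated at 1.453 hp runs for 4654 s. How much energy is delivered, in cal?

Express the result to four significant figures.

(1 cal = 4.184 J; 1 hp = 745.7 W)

1.453 hp × 745.7 = 1083.5 W
E = P × t = 1083.5 W × 4654 s = 5.04261×10⁶ J
5.04261×10⁶ J ÷ (4.184 J/cal) = 1.20521×10⁶ cal

1.205×10⁶ cal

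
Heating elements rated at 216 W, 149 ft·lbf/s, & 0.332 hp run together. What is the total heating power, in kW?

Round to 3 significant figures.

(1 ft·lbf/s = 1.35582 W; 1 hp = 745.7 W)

216 W (already W)
149 ft·lbf/s × 1.35582 = 202.017 W
0.332 hp × 745.7 = 247.572 W
Sum: 216 + 202.017 + 247.572 = 665.589 W
In kW: 665.589 / 1000 = 0.665589 kW

0.666 kW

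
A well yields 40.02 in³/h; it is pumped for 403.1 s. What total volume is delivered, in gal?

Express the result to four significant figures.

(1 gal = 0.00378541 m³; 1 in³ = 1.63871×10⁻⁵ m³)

0.01940 gal

40.02 in³/h → 1.8217×10⁻⁷ m³/s
V = Q × t = 1.8217×10⁻⁷ × 403.1 = 7.34327×10⁻⁵ m³
In gal: 7.34327×10⁻⁵ / 0.00378541 = 0.0193989 gal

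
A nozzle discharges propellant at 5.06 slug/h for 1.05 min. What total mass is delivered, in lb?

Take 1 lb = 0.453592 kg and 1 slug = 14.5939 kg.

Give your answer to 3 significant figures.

5.06 slug/h → 0.0205125 kg/s
1.05 min → 63 s
m = ṁ × t = 0.0205125 × 63 = 1.29229 kg
In lb: 1.29229 / 0.453592 = 2.84901 lb

2.85 lb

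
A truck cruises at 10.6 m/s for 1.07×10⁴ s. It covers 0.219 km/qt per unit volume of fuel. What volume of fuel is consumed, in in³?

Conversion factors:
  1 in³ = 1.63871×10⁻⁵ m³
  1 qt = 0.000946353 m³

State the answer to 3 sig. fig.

2.99×10⁴ in³

d = v × t = 10.6 × 10700 = 113420 m
0.219 km/qt → 231415 m/m³
V = d / (distance per unit fuel) = 113420 / 231415 = 0.490115 m³
In in³: 0.490115 / 1.63871×10⁻⁵ = 29908.6 in³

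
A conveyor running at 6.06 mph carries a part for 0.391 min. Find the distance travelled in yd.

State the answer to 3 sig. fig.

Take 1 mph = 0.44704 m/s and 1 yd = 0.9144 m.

69.5 yd

6.06 mph × 0.44704 = 2.70906 m/s
0.391 min × 60 = 23.46 s
d = v × t = 2.70906 m/s × 23.46 s = 63.5545 m
63.5545 m ÷ (0.9144 m/yd) = 69.504 yd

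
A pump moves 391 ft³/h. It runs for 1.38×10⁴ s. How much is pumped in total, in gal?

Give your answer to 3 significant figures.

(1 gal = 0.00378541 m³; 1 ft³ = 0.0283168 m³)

391 ft³/h → 0.00307552 m³/s
V = Q × t = 0.00307552 × 13800 = 42.4422 m³
In gal: 42.4422 / 0.00378541 = 11212 gal

1.12×10⁴ gal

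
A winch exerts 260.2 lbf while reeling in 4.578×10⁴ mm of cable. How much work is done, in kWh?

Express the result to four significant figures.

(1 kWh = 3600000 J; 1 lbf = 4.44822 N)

260.2 lbf × 4.44822 = 1157.43 N
4.578×10⁴ mm × 0.001 = 45.78 m
W = F × d = 1157.43 N × 45.78 m = 52987.1 J
52987.1 J ÷ (3600000 J/kWh) = 0.0147186 kWh

0.01472 kWh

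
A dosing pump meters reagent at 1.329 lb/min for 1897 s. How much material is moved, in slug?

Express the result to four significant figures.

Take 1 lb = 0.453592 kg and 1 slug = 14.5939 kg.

1.306 slug

1.329 lb/min → 0.0100471 kg/s
m = ṁ × t = 0.0100471 × 1897 = 19.0593 kg
In slug: 19.0593 / 14.5939 = 1.30598 slug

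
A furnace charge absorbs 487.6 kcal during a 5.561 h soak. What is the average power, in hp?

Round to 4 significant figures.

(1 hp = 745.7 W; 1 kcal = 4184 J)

487.6 kcal × 4184 → 2.04012×10⁶ J
5.561 h × 3600 → 20019.6 s
P = E / t = 2.04012×10⁶ J / 20019.6 s = 101.906 W
101.906 W ÷ (745.7 W/hp) = 0.136658 hp

0.1367 hp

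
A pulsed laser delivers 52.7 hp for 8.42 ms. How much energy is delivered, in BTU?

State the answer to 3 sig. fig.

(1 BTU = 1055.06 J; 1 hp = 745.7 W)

0.314 BTU

52.7 hp × 745.7 → 39298.4 W
8.42 ms × 0.001 → 0.00842 s
E = P × t = 39298.4 W × 0.00842 s = 330.893 J
330.893 J ÷ (1055.06 J/BTU) = 0.313625 BTU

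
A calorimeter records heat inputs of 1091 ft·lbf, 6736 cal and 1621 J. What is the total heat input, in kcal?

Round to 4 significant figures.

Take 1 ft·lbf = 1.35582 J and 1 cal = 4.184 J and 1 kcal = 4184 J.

1091 ft·lbf × 1.35582 → 1479.2 J
6736 cal × 4.184 → 28183.4 J
1621 J (already J)
Combined: 1479.2 + 28183.4 + 1621 = 31283.6 J
In kcal: 31283.6 / 4184 = 7.47696 kcal

7.477 kcal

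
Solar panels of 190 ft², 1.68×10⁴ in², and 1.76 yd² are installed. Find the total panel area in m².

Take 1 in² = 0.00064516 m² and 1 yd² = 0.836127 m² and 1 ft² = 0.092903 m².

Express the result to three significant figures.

190 ft² × 0.092903 = 17.6516 m²
1.68×10⁴ in² × 0.00064516 = 10.8387 m²
1.76 yd² × 0.836127 = 1.47158 m²
Combined: 17.6516 + 10.8387 + 1.47158 = 29.9619 m²

30.0 m²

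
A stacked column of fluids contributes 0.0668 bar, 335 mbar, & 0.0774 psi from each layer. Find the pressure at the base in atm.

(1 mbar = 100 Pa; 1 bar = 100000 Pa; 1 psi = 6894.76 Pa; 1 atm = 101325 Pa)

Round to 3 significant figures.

0.0668 bar × 100000 = 6680 Pa
335 mbar × 100 = 33500 Pa
0.0774 psi × 6894.76 = 533.654 Pa
Combined: 6680 + 33500 + 533.654 = 40713.7 Pa
In atm: 40713.7 / 101325 = 0.401813 atm

0.402 atm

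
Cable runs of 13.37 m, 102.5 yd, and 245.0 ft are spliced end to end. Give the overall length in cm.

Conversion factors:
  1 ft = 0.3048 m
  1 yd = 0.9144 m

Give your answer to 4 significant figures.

13.37 m (already m)
102.5 yd × 0.9144 = 93.726 m
245.0 ft × 0.3048 = 74.676 m
Combined: 13.37 + 93.726 + 74.676 = 181.772 m
In cm: 181.772 / 0.01 = 18177.2 cm

1.818×10⁴ cm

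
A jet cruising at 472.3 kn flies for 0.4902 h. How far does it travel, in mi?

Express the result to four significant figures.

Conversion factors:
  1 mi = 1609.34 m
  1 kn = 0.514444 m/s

266.4 mi

472.3 kn × 0.514444 → 242.972 m/s
0.4902 h × 3600 → 1764.72 s
d = v × t = 242.972 m/s × 1764.72 s = 428778 m
428778 m ÷ (1609.34 m/mi) = 266.431 mi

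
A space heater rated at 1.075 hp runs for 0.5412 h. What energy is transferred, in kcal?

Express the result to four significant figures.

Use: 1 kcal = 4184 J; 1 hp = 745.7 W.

1.075 hp × 745.7 = 801.628 W
0.5412 h × 3600 = 1948.32 s
E = P × t = 801.628 W × 1948.32 s = 1.56183×10⁶ J
1.56183×10⁶ J ÷ (4184 J/kcal) = 373.286 kcal

373.3 kcal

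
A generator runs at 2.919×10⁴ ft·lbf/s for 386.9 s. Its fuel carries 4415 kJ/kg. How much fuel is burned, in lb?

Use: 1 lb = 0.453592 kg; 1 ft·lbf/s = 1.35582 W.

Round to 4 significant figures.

7.646 lb

2.919×10⁴ ft·lbf/s → 39576.4 W
E = P × t = 39576.4 × 386.9 = 1.53121×10⁷ J
4415 kJ/kg → 4.415×10⁶ J/kg
m = E / e_s = 1.53121×10⁷ / 4.415×10⁶ = 3.4682 kg
In lb: 3.4682 / 0.453592 = 7.64608 lb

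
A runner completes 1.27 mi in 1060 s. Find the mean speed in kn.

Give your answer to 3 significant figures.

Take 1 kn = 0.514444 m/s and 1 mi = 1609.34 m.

1.27 mi × 1609.34 → 2043.86 m
v = d / t = 2043.86 m / 1060 s = 1.92817 m/s
1.92817 m/s ÷ (0.514444 m/s/kn) = 3.74807 kn

3.75 kn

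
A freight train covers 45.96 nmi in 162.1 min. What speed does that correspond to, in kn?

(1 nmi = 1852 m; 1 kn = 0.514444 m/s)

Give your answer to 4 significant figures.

45.96 nmi × 1852 = 85117.9 m
162.1 min × 60 = 9726 s
v = d / t = 85117.9 m / 9726 s = 8.75158 m/s
8.75158 m/s ÷ (0.514444 m/s/kn) = 17.0117 kn

17.01 kn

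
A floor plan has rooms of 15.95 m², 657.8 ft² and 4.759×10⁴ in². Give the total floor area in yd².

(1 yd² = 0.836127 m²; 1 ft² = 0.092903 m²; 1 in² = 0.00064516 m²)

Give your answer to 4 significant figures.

15.95 m² (already m²)
657.8 ft² × 0.092903 → 61.1116 m²
4.759×10⁴ in² × 0.00064516 → 30.7032 m²
Total: 15.95 + 61.1116 + 30.7032 = 107.765 m²
In yd²: 107.765 / 0.836127 = 128.886 yd²

128.9 yd²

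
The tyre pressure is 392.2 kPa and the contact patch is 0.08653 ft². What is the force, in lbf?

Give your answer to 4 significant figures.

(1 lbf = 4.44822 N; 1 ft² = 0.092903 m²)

708.8 lbf

392.2 kPa × 1000 → 392200 Pa
0.08653 ft² × 0.092903 → 0.0080389 m²
F = P × A = 392200 Pa × 0.0080389 m² = 3152.86 N
3152.86 N ÷ (4.44822 N/lbf) = 708.791 lbf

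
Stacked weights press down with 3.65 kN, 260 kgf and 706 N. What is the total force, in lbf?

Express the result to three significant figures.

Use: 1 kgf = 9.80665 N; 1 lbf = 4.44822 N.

1550 lbf

3.65 kN × 1000 → 3650 N
260 kgf × 9.80665 → 2549.73 N
706 N (already N)
Sum: 3650 + 2549.73 + 706 = 6905.73 N
In lbf: 6905.73 / 4.44822 = 1552.47 lbf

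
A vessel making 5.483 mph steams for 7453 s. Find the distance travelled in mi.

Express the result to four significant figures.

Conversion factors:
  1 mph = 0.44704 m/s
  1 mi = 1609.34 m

5.483 mph × 0.44704 → 2.45112 m/s
d = v × t = 2.45112 m/s × 7453 s = 18268.2 m
18268.2 m ÷ (1609.34 m/mi) = 11.3514 mi

11.35 mi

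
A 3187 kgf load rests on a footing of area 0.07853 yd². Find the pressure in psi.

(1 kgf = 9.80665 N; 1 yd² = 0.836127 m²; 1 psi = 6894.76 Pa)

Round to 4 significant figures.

3187 kgf × 9.80665 = 31253.8 N
0.07853 yd² × 0.836127 = 0.0656611 m²
P = F / A = 31253.8 N / 0.0656611 m² = 475987 Pa
475987 Pa ÷ (6894.76 Pa/psi) = 69.0361 psi

69.04 psi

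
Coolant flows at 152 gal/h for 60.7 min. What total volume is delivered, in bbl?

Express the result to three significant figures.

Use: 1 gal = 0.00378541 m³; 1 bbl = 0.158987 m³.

152 gal/h → 1.59828×10⁻⁴ m³/s
60.7 min → 3642 s
V = Q × t = 1.59828×10⁻⁴ × 3642 = 0.582094 m³
In bbl: 0.582094 / 0.158987 = 3.66127 bbl

3.66 bbl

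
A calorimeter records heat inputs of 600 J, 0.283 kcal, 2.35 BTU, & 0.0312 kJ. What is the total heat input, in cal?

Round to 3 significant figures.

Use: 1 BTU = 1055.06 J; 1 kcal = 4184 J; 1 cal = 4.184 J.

600 J (already J)
0.283 kcal × 4184 = 1184.07 J
2.35 BTU × 1055.06 = 2479.39 J
0.0312 kJ × 1000 = 31.2 J
Sum: 600 + 1184.07 + 2479.39 + 31.2 = 4294.66 J
In cal: 4294.66 / 4.184 = 1026.45 cal

1030 cal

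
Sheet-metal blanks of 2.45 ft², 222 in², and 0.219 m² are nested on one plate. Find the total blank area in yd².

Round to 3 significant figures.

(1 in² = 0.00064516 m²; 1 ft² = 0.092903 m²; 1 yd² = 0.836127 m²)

0.705 yd²

2.45 ft² × 0.092903 → 0.227612 m²
222 in² × 0.00064516 → 0.143226 m²
0.219 m² (already m²)
Combined: 0.227612 + 0.143226 + 0.219 = 0.589838 m²
In yd²: 0.589838 / 0.836127 = 0.705441 yd²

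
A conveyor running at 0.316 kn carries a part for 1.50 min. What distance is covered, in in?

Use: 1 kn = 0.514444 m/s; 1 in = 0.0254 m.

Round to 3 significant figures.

0.316 kn × 0.514444 = 0.162564 m/s
1.50 min × 60 = 90 s
d = v × t = 0.162564 m/s × 90 s = 14.6308 m
14.6308 m ÷ (0.0254 m/in) = 576.016 in

576 in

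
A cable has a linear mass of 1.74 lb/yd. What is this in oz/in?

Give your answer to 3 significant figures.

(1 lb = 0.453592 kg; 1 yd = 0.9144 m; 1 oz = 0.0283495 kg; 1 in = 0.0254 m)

1.74 lb/yd × 0.453592 kg/lb ÷ 0.9144 m/yd = 0.863134 kg/m
0.863134 kg/m ÷ 0.0283495 kg/oz × 0.0254 m/in = 0.773333 oz/in

0.773 oz/in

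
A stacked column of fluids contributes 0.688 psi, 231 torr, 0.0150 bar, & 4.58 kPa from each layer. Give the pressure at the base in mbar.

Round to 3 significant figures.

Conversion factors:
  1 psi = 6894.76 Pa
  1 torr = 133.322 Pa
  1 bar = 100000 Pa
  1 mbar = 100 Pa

0.688 psi × 6894.76 = 4743.59 Pa
231 torr × 133.322 = 30797.4 Pa
0.0150 bar × 100000 = 1500 Pa
4.58 kPa × 1000 = 4580 Pa
Sum: 4743.59 + 30797.4 + 1500 + 4580 = 41621 Pa
In mbar: 41621 / 100 = 416.21 mbar

416 mbar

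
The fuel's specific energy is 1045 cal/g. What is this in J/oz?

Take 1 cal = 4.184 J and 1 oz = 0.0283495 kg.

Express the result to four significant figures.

1.240×10⁵ J/oz

1045 cal/g × 4.184 J/cal ÷ 0.001 kg/g = 4.37228×10⁶ J/kg
4.37228×10⁶ J/kg × 0.0283495 kg/oz = 123952 J/oz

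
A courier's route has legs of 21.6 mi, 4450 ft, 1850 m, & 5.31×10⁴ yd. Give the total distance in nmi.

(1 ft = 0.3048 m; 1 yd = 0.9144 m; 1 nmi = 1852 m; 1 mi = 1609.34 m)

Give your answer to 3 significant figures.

46.7 nmi

21.6 mi × 1609.34 = 34761.7 m
4450 ft × 0.3048 = 1356.36 m
1850 m (already m)
5.31×10⁴ yd × 0.9144 = 48554.6 m
Combined: 34761.7 + 1356.36 + 1850 + 48554.6 = 86522.7 m
In nmi: 86522.7 / 1852 = 46.7185 nmi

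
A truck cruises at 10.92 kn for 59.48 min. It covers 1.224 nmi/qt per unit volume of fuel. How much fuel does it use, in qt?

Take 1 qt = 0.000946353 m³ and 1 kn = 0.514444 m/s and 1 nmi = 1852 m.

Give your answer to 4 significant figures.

8.844 qt

10.92 kn → 5.61773 m/s
59.48 min → 3568.8 s
d = v × t = 5.61773 × 3568.8 = 20048.6 m
1.224 nmi/qt → 2.39535×10⁶ m/m³
V = d / (distance per unit fuel) = 20048.6 / 2.39535×10⁶ = 0.0083698 m³
In qt: 0.0083698 / 0.000946353 = 8.84427 qt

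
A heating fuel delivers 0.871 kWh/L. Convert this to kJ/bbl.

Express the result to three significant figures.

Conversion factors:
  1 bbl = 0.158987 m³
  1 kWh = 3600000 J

0.871 kWh/L × 3600000 J/kWh ÷ 0.001 m³/L = 3.1356×10⁹ J/m³
3.1356×10⁹ J/m³ ÷ 1000 J/kJ × 0.158987 m³/bbl = 498520 kJ/bbl

4.99×10⁵ kJ/bbl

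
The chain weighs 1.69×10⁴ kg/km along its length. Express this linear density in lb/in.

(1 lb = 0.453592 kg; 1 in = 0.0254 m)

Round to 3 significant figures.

1.69×10⁴ kg/km ÷ 1000 m/km = 16.9 kg/m
16.9 kg/m ÷ 0.453592 kg/lb × 0.0254 m/in = 0.946357 lb/in

0.946 lb/in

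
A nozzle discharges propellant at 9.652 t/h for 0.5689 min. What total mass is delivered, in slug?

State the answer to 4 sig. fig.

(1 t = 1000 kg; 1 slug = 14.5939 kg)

9.652 t/h → 2.68111 kg/s
0.5689 min → 34.134 s
m = ṁ × t = 2.68111 × 34.134 = 91.517 kg
In slug: 91.517 / 14.5939 = 6.27091 slug

6.271 slug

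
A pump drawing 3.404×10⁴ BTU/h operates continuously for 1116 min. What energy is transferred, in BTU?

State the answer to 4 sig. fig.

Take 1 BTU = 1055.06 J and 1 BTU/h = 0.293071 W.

6.331×10⁵ BTU

3.404×10⁴ BTU/h × 0.293071 → 9976.14 W
1116 min × 60 → 66960 s
E = P × t = 9976.14 W × 66960 s = 6.68002×10⁸ J
6.68002×10⁸ J ÷ (1055.06 J/BTU) = 633141 BTU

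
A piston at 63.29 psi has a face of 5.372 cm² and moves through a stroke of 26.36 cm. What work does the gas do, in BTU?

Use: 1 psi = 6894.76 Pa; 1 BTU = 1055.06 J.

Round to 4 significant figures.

63.29 psi → 436369 Pa
5.372 cm² → 5.372×10⁻⁴ m²
F = P × A = 436369 × 5.372×10⁻⁴ = 234.417 N
26.36 cm → 0.2636 m
W = F × d = 234.417 × 0.2636 = 61.7923 J
In BTU: 61.7923 / 1055.06 = 0.0585676 BTU

0.05857 BTU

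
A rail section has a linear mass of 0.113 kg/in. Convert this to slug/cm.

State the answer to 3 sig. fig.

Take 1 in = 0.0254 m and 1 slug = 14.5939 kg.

0.00305 slug/cm

0.113 kg/in ÷ 0.0254 m/in = 4.44882 kg/m
4.44882 kg/m ÷ 14.5939 kg/slug × 0.01 m/cm = 0.00304841 slug/cm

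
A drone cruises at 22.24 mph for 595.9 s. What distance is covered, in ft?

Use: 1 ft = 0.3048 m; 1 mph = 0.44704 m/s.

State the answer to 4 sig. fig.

1.944×10⁴ ft

22.24 mph × 0.44704 → 9.94217 m/s
d = v × t = 9.94217 m/s × 595.9 s = 5924.54 m
5924.54 m ÷ (0.3048 m/ft) = 19437.5 ft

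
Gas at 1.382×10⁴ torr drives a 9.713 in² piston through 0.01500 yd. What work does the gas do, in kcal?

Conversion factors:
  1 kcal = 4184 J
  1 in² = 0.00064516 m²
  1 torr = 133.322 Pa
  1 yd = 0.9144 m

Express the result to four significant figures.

1.382×10⁴ torr → 1.84251×10⁶ Pa
9.713 in² → 0.00626644 m²
F = P × A = 1.84251×10⁶ × 0.00626644 = 11546 N
0.01500 yd → 0.013716 m
W = F × d = 11546 × 0.013716 = 158.365 J
In kcal: 158.365 / 4184 = 0.0378501 kcal

0.03785 kcal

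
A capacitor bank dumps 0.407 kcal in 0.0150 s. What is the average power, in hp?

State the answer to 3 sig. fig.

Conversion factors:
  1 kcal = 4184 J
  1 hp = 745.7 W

152 hp

0.407 kcal × 4184 = 1702.89 J
P = E / t = 1702.89 J / 0.015 s = 113526 W
113526 W ÷ (745.7 W/hp) = 152.241 hp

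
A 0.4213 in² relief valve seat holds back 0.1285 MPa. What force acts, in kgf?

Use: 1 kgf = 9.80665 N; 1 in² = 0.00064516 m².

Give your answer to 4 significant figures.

0.1285 MPa × 1000000 = 128500 Pa
0.4213 in² × 0.00064516 = 2.71806×10⁻⁴ m²
F = P × A = 128500 Pa × 2.71806×10⁻⁴ m² = 34.9271 N
34.9271 N ÷ (9.80665 N/kgf) = 3.56157 kgf

3.562 kgf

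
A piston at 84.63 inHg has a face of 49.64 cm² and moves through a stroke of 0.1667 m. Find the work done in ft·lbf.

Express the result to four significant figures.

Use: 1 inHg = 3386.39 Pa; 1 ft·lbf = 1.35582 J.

84.63 inHg → 286590 Pa
49.64 cm² → 0.004964 m²
F = P × A = 286590 × 0.004964 = 1422.63 N
W = F × d = 1422.63 × 0.1667 = 237.152 J
In ft·lbf: 237.152 / 1.35582 = 174.914 ft·lbf

174.9 ft·lbf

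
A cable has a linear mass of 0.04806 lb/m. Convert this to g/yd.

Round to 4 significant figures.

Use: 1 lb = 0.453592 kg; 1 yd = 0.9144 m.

0.04806 lb/m × 0.453592 kg/lb = 0.0217996 kg/m
0.0217996 kg/m ÷ 0.001 kg/g × 0.9144 m/yd = 19.9336 g/yd

19.93 g/yd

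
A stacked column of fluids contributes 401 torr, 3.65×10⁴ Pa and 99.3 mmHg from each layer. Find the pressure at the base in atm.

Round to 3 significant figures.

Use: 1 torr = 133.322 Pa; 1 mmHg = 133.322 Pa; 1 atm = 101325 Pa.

1.02 atm

401 torr × 133.322 = 53462.1 Pa
3.65×10⁴ Pa (already Pa)
99.3 mmHg × 133.322 = 13238.9 Pa
Total: 53462.1 + 36500 + 13238.9 = 103201 Pa
In atm: 103201 / 101325 = 1.01851 atm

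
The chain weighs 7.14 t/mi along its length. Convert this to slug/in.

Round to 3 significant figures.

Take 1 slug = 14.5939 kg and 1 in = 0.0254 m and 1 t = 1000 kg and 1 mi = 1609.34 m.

0.00772 slug/in

7.14 t/mi × 1000 kg/t ÷ 1609.34 m/mi = 4.4366 kg/m
4.4366 kg/m ÷ 14.5939 kg/slug × 0.0254 m/in = 0.00772169 slug/in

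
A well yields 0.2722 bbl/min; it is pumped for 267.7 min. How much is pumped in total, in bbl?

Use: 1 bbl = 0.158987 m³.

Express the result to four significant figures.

72.87 bbl

0.2722 bbl/min → 7.21271×10⁻⁴ m³/s
267.7 min → 16062 s
V = Q × t = 7.21271×10⁻⁴ × 16062 = 11.5851 m³
In bbl: 11.5851 / 0.158987 = 72.8682 bbl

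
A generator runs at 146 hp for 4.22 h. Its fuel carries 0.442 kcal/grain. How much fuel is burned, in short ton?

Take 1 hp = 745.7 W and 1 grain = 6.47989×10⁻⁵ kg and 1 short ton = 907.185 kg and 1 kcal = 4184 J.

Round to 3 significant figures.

146 hp → 108872 W
4.22 h → 15192 s
E = P × t = 108872 × 15192 = 1.65398×10⁹ J
0.442 kcal/grain → 2.85395×10⁷ J/kg
m = E / e_s = 1.65398×10⁹ / 2.85395×10⁷ = 57.9541 kg
In short ton: 57.9541 / 907.185 = 0.0638834 short ton

0.0639 short ton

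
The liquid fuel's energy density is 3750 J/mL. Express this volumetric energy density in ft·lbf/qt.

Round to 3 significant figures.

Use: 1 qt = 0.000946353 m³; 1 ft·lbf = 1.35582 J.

3750 J/mL ÷ 10⁻⁶ m³/mL = 3.75×10⁹ J/m³
3.75×10⁹ J/m³ ÷ 1.35582 J/ft·lbf × 0.000946353 m³/qt = 2.61747×10⁶ ft·lbf/qt

2.62×10⁶ ft·lbf/qt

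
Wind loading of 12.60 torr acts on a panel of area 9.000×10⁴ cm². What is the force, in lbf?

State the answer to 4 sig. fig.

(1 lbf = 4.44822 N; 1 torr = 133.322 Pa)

3399 lbf

12.60 torr × 133.322 = 1679.86 Pa
9.000×10⁴ cm² × 0.0001 = 9 m²
F = P × A = 1679.86 Pa × 9 m² = 15118.7 N
15118.7 N ÷ (4.44822 N/lbf) = 3398.82 lbf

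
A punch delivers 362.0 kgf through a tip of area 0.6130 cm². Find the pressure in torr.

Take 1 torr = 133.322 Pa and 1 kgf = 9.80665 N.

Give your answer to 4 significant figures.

362.0 kgf × 9.80665 → 3550.01 N
0.6130 cm² × 0.0001 → 6.13×10⁻⁵ m²
P = F / A = 3550.01 N / 6.13×10⁻⁵ m² = 5.79121×10⁷ Pa
5.79121×10⁷ Pa ÷ (133.322 Pa/torr) = 434378 torr

4.344×10⁵ torr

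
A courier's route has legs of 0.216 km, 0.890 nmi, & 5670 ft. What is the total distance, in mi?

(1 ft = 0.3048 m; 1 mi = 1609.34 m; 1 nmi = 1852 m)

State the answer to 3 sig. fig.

0.216 km × 1000 → 216 m
0.890 nmi × 1852 → 1648.28 m
5670 ft × 0.3048 → 1728.22 m
Sum: 216 + 1648.28 + 1728.22 = 3592.5 m
In mi: 3592.5 / 1609.34 = 2.23228 mi

2.23 mi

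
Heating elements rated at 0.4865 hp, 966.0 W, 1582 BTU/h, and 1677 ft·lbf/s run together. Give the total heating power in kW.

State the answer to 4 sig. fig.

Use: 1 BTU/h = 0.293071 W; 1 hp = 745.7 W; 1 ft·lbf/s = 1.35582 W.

4.066 kW

0.4865 hp × 745.7 = 362.783 W
966.0 W (already W)
1582 BTU/h × 0.293071 = 463.638 W
1677 ft·lbf/s × 1.35582 = 2273.71 W
Total: 362.783 + 966 + 463.638 + 2273.71 = 4066.13 W
In kW: 4066.13 / 1000 = 4.06613 kW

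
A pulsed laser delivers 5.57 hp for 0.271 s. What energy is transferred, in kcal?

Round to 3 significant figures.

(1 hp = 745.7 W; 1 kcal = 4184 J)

5.57 hp × 745.7 → 4153.55 W
E = P × t = 4153.55 W × 0.271 s = 1125.61 J
1125.61 J ÷ (4184 J/kcal) = 0.269027 kcal

0.269 kcal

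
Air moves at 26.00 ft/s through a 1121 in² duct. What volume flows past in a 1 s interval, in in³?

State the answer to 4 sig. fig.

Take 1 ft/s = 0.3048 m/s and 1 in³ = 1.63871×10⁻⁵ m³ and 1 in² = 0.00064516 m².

26.00 ft/s × 0.3048 → 7.9248 m/s
1121 in² × 0.00064516 → 0.723224 m²
V = v × A × t = 7.9248 m/s × 0.723224 m² × 1 s = 5.73141 m³
5.73141 m³ ÷ (1.63871×10⁻⁵ m³/in³) = 349751 in³

3.498×10⁵ in³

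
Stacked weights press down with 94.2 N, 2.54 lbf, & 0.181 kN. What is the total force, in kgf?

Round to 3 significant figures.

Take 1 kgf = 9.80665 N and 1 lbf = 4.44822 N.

29.2 kgf

94.2 N (already N)
2.54 lbf × 4.44822 = 11.2985 N
0.181 kN × 1000 = 181 N
Sum: 94.2 + 11.2985 + 181 = 286.498 N
In kgf: 286.498 / 9.80665 = 29.2147 kgf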